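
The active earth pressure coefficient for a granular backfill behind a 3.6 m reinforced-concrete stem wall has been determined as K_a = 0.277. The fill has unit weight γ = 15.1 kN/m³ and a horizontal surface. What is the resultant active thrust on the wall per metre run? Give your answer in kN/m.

P = ½ K_a γ H² = 0.5 × 0.277 × 15.1 × 3.6² = 27.10 kN/m.

27.1 kN/m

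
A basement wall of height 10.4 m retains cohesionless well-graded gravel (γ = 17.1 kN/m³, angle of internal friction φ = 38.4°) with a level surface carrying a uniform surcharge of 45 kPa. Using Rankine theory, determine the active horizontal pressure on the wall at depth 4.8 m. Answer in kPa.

K_a = (1 − sin φ)/(1 + sin φ) = 0.2337.
σ_v = γz + q = 17.1 × 4.8 + 45 = 127.1 kPa.
σ_h = K_a σ_v = 0.2337 × 127.1 = 29.70 kPa.

29.7 kPa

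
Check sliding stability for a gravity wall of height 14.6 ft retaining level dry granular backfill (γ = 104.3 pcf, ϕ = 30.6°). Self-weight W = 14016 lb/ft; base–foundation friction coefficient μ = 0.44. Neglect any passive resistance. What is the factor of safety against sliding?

K_a = tan²(45° − 30.6°/2) = 0.3253.
P_a = ½K_aγH² = 0.5×0.3253×104.3×14.6² = 3617 lb/ft, acting at H/3 = 4.867 ft above the base.
FS_sliding = μW / P_a = 0.44×14016 / 3617 = 1.705.

1.71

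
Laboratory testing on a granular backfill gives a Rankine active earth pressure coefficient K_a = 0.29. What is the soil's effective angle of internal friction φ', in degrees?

33.4°

K_a = tan²(45° − φ/2) ⇒ 45° − φ/2 = arctan(√0.29) = 28.30°.
φ = 2(45° − 28.30°) = 33.39°.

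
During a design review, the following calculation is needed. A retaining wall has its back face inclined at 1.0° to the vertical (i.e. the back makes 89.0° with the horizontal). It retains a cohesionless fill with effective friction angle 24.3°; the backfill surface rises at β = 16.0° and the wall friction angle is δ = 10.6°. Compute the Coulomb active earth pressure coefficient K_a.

K_a = sin²(α+φ) / [sin²α · sin(α−δ) · (1 + √{sin(φ+δ)sin(φ−β) / (sin(α−δ)sin(α+β))})²].
With α = 89.0°, φ = 24.3°, δ = 10.6°, β = 16.0°: K_a = 0.5133.

0.513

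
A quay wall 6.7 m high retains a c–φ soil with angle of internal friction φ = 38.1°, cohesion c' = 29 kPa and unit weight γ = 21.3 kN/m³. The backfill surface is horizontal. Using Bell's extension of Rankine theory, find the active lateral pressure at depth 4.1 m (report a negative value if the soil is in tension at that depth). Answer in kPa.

-7.54 kPa

K_a = (1 − sin φ)/(1 + sin φ) = 0.2368.
σ_a = K_a γ z − 2c√K_a = 0.2368×21.3×4.1 − 2×29×0.4867 = -7.543 kPa.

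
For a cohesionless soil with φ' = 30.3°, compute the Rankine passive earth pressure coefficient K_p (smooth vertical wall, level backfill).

K_p = (1 + sin φ)/(1 − sin φ) = tan²(45° + 30.3°/2) = 3.037.

3.04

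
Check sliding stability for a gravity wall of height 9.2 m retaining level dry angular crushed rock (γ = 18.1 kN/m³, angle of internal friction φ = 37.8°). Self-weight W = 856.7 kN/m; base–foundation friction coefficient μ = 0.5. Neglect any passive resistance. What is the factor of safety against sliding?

K_a = tan²(45° − 37.8°/2) = 0.2400.
P_a = ½K_aγH² = 0.5×0.2400×18.1×9.2² = 183.8 kN/m, acting at H/3 = 3.067 m above the base.
FS_sliding = μW / P_a = 0.5×856.7 / 183.8 = 2.330.

2.33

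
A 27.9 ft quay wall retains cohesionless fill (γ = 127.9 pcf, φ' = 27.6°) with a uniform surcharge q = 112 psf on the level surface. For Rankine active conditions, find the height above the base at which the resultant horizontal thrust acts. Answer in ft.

9.57 ft

K_a = 0.3668.
Triangular part P₁ = ½K_aγH² = 18260 at H/3 = 9.300 ft; rectangular part P₂ = K_a q H = 1146 at H/2 = 13.95 ft.
ȳ = (P₁·9.300 + P₂·13.95)/(P₁+P₂) = 9.575 ft.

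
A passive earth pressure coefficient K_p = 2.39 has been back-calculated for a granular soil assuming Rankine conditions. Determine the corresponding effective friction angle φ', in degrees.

K_p = (1+sin φ)/(1−sin φ) ⇒ sin φ = (K_p − 1)/(K_p + 1) = 0.4100.
φ = arcsin(0.4100) = 24.21°.

24.2°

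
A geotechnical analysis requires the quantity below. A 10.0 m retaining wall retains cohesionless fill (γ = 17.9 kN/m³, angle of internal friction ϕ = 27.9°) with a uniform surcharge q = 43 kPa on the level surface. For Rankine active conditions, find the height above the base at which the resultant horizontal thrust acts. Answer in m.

K_a = 0.3625.
Triangular part P₁ = ½K_aγH² = 324.4 at H/3 = 3.333 m; rectangular part P₂ = K_a q H = 155.9 at H/2 = 5.000 m.
ȳ = (P₁·3.333 + P₂·5.000)/(P₁+P₂) = 3.874 m.

3.87 m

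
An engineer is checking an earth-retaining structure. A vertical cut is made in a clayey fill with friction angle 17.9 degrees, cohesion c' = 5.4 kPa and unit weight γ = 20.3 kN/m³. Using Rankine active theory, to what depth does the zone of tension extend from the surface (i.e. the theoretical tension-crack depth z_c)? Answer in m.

0.731 m

K_a = tan²(45° − 17.9°/2) = 0.5298; √K_a = 0.7279.
The active pressure is zero where K_a γ z = 2c√K_a, so z_c = 2c/(γ√K_a) = 2×5.4/(20.3×0.7279) = 0.7309 m.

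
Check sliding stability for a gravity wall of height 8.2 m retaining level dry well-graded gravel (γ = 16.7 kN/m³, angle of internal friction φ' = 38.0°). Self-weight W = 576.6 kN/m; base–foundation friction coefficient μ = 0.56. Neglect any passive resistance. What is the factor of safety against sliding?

K_a = tan²(45° − 38.0°/2) = 0.2379.
P_a = ½K_aγH² = 0.5×0.2379×16.7×8.2² = 133.6 kN/m, acting at H/3 = 2.733 m above the base.
FS_sliding = μW / P_a = 0.56×576.6 / 133.6 = 2.418.

2.42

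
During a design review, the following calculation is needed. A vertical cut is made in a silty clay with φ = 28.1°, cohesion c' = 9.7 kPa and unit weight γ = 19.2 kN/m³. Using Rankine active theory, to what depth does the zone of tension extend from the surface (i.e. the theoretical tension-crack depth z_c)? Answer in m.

1.68 m

K_a = tan²(45° − 28.1°/2) = 0.3596; √K_a = 0.5997.
The active pressure is zero where K_a γ z = 2c√K_a, so z_c = 2c/(γ√K_a) = 2×9.7/(19.2×0.5997) = 1.685 m.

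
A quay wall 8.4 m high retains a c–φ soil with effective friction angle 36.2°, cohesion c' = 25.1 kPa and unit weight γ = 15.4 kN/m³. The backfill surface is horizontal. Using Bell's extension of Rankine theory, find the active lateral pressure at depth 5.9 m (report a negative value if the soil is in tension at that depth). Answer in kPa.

-2.08 kPa

K_a = (1 − sin φ)/(1 + sin φ) = 0.2574.
σ_a = K_a γ z − 2c√K_a = 0.2574×15.4×5.9 − 2×25.1×0.5073 = -2.082 kPa.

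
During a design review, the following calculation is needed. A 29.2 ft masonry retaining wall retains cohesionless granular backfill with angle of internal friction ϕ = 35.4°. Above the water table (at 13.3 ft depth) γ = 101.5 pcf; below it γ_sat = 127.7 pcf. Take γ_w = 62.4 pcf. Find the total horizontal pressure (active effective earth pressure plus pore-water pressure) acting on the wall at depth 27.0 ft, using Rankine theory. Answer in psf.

K_a = (1 − sin φ)/(1 + sin φ) = 0.2664.
γ' = 127.7 − 62.4 = 65.30 pcf.
Effective vertical stress at 27.0 ft: σ'_v = 101.5×13.3 + 65.30×13.7 = 2245 psf.
σ'_h = K_a σ'_v = 0.2664 × 2245 = 597.9 psf; u = γ_w × 13.7 = 854.9 psf.
Total σ_h = 597.9 + 854.9 = 1453 psf.

1450 psf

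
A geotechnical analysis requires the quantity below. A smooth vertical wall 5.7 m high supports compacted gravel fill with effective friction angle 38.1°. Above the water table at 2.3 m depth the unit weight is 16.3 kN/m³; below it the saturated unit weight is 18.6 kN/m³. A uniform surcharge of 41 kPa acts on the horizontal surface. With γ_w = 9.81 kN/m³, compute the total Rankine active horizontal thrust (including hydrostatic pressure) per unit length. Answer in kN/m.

164 kN/m

K_a = tan²(45° − φ/2) = 0.2368.
γ' = 18.6 − 9.81 = 8.790 kN/m³. h₂ = H − d_w = 3.4 m.
σ'_h: at surface K_a·q = 9.710; at WT K_a(q+γd_w) = 18.59; at base K_a(q+γd_w+γ'h₂) = 25.67 kPa.
P₁ = ½(9.710+18.59)×2.3 = 32.54; P₂ = ½(18.59+25.67)×3.4 = 75.23; P_w = ½γ_w h₂² = 56.70.
Total = 32.54+75.23+56.70 = 164.5 kN/m.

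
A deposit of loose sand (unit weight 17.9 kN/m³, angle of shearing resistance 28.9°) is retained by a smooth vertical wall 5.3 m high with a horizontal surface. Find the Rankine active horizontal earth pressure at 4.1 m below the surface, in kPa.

K_a = (1 − sin φ)/(1 + sin φ) = 0.3484.
σ_h = K_a γ z = 0.3484 × 17.9 × 4.1 = 25.57 kPa.

25.6 kPa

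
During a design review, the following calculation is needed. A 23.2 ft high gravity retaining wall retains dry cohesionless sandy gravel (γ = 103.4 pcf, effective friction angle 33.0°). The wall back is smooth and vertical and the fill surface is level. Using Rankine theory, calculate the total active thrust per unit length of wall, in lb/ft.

8200 lb/ft

K_a = tan²(45° − φ/2) = 0.2948.
P_a = ½ K_a γ H² = 0.5 × 0.2948 × 103.4 × 23.2² = 8203 lb/ft.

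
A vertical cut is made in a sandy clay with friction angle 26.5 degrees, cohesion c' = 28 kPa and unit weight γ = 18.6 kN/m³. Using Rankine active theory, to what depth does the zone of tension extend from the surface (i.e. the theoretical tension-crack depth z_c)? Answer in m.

4.87 m

K_a = tan²(45° − 26.5°/2) = 0.3829; √K_a = 0.6188.
The active pressure is zero where K_a γ z = 2c√K_a, so z_c = 2c/(γ√K_a) = 2×28/(18.6×0.6188) = 4.865 m.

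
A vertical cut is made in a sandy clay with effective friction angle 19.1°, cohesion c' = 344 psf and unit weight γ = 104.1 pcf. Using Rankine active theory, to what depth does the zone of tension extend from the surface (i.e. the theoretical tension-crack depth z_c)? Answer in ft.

K_a = tan²(45° − 19.1°/2) = 0.5069; √K_a = 0.7120.
The active pressure is zero where K_a γ z = 2c√K_a, so z_c = 2c/(γ√K_a) = 2×344/(104.1×0.7120) = 9.283 ft.

9.28 ft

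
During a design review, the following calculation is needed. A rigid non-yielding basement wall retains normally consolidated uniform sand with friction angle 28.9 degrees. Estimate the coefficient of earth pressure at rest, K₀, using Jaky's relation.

K₀ = 1 − sin φ' = 1 − sin 28.9° = 0.5167.

0.517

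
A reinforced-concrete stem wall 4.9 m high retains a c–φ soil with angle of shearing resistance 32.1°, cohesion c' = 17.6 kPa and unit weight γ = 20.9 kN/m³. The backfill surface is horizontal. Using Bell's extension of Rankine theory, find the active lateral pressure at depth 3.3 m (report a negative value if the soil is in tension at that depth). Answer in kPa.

1.63 kPa

K_a = (1 − sin φ)/(1 + sin φ) = 0.3060.
σ_a = K_a γ z − 2c√K_a = 0.3060×20.9×3.3 − 2×17.6×0.5532 = 1.633 kPa.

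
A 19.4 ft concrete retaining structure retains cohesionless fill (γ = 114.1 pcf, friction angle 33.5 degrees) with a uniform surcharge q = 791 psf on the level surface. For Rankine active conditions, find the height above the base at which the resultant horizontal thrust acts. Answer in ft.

K_a = 0.2887.
Triangular part P₁ = ½K_aγH² = 6199 at H/3 = 6.467 ft; rectangular part P₂ = K_a q H = 4430 at H/2 = 9.700 ft.
ȳ = (P₁·6.467 + P₂·9.700)/(P₁+P₂) = 7.814 ft.

7.81 ft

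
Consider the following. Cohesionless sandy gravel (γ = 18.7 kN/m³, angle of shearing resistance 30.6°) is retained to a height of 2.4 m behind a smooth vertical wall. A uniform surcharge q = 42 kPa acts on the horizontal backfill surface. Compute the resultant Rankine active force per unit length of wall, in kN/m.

K_a = tan²(45° − φ/2) = 0.3253.
Soil triangle: ½ K_a γ H² = 0.5×0.3253×18.7×2.4² = 17.52 kN/m.
Surcharge rectangle: K_a q H = 0.3253×42×2.4 = 32.79 kN/m.
Total = 17.52 + 32.79 = 50.32 kN/m.

50.3 kN/m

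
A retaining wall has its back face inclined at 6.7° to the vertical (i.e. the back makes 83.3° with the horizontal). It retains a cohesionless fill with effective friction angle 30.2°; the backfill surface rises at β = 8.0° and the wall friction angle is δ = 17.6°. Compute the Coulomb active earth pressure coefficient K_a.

K_a = sin²(α+φ) / [sin²α · sin(α−δ) · (1 + √{sin(φ+δ)sin(φ−β) / (sin(α−δ)sin(α+β))})²].
With α = 83.3°, φ = 30.2°, δ = 17.6°, β = 8.0°: K_a = 0.3873.

0.387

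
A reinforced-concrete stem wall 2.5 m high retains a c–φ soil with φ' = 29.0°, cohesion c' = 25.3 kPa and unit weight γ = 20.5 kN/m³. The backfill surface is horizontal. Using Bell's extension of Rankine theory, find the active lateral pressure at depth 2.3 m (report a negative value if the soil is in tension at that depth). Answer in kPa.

-13.4 kPa

K_a = (1 − sin φ)/(1 + sin φ) = 0.3470.
σ_a = K_a γ z − 2c√K_a = 0.3470×20.5×2.3 − 2×25.3×0.5890 = -13.45 kPa.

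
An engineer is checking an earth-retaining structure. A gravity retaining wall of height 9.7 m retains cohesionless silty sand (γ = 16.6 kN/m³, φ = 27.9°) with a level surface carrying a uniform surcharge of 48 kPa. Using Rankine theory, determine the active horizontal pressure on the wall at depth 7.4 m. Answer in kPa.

K_a = (1 − sin φ)/(1 + sin φ) = 0.3625.
σ_v = γz + q = 16.6 × 7.4 + 48 = 170.8 kPa.
σ_h = K_a σ_v = 0.3625 × 170.8 = 61.92 kPa.

61.9 kPa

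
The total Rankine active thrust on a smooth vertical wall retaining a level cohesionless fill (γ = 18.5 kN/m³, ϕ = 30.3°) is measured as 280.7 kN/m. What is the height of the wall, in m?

9.60 m

K_a = 0.3293. P_a = ½ K_a γ H² ⇒ H = √(2P_a/(K_a γ)).
H = √(2×280.7/(0.3293×18.5)) = 9.599 m.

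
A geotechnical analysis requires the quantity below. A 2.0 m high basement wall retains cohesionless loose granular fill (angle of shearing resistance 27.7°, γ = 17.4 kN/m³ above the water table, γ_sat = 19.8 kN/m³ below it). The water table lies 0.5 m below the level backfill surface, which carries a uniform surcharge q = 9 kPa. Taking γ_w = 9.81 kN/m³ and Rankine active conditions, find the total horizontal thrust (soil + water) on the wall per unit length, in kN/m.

27.3 kN/m

K_a = tan²(45° − φ/2) = 0.3653.
γ' = 19.8 − 9.81 = 9.990 kN/m³. h₂ = H − d_w = 1.5 m.
σ'_h: at surface K_a·q = 3.288; at WT K_a(q+γd_w) = 6.466; at base K_a(q+γd_w+γ'h₂) = 11.94 kPa.
P₁ = ½(3.288+6.466)×0.5 = 2.439; P₂ = ½(6.466+11.94)×1.5 = 13.81; P_w = ½γ_w h₂² = 11.04.
Total = 2.439+13.81+11.04 = 27.28 kN/m.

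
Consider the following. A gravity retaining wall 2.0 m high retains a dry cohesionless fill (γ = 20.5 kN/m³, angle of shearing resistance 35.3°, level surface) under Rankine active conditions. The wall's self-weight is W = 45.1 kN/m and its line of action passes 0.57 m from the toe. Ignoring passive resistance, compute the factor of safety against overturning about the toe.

K_a = tan²(45° − 35.3°/2) = 0.2675.
P_a = ½K_aγH² = 0.5×0.2675×20.5×2.0² = 10.97 kN/m, acting at H/3 = 0.6667 m above the base.
Overturning moment M_o = P_a × H/3 = 10.97 × 0.6667 = 7.313.
Resisting moment M_r = W × 0.57 = 45.1 × 0.57 = 25.71.
FS_overturning = M_r/M_o = 25.71/7.313 = 3.515.

3.52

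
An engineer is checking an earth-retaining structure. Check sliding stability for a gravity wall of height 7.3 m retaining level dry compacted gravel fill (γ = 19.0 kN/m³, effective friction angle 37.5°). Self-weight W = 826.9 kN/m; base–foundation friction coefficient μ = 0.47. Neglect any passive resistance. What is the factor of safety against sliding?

K_a = tan²(45° − 37.5°/2) = 0.2432.
P_a = ½K_aγH² = 0.5×0.2432×19.0×7.3² = 123.1 kN/m, acting at H/3 = 2.433 m above the base.
FS_sliding = μW / P_a = 0.47×826.9 / 123.1 = 3.157.

3.16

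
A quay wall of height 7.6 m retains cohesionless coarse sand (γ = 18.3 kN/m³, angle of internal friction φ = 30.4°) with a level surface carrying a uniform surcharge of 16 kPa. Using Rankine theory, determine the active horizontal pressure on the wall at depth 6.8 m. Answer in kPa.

46.1 kPa

K_a = (1 − sin φ)/(1 + sin φ) = 0.3280.
σ_v = γz + q = 18.3 × 6.8 + 16 = 140.4 kPa.
σ_h = K_a σ_v = 0.3280 × 140.4 = 46.06 kPa.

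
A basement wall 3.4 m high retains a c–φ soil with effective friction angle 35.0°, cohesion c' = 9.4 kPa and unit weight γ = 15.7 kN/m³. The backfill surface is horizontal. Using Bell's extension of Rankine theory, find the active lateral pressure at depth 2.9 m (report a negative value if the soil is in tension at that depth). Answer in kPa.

K_a = (1 − sin φ)/(1 + sin φ) = 0.2710.
σ_a = K_a γ z − 2c√K_a = 0.2710×15.7×2.9 − 2×9.4×0.5206 = 2.552 kPa.

2.55 kPa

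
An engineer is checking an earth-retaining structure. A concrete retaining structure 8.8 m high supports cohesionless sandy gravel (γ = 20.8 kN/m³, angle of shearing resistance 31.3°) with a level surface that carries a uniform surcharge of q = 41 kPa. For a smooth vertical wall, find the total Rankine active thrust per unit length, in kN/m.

369 kN/m

K_a = tan²(45° − φ/2) = 0.3162.
Soil triangle: ½ K_a γ H² = 0.5×0.3162×20.8×8.8² = 254.7 kN/m.
Surcharge rectangle: K_a q H = 0.3162×41×8.8 = 114.1 kN/m.
Total = 254.7 + 114.1 = 368.8 kN/m.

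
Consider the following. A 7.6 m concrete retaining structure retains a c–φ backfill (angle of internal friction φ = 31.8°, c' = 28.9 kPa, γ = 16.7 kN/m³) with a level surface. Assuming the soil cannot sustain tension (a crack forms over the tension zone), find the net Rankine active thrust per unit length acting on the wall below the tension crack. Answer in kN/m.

K_a = 0.3098; √K_a = 0.5566.
Tension-crack depth z_c = 2c/(γ√K_a) = 2×28.9/(16.7×0.5566) = 6.218 m.
σ_a at base = K_a γ H − 2c√K_a = 0.3098×16.7×7.6 − 2×28.9×0.5566 = 7.148 kPa.
P_a = ½ × 7.148 × (H − z_c) = 0.5×7.148×1.382 = 4.938 kN/m.

4.94 kN/m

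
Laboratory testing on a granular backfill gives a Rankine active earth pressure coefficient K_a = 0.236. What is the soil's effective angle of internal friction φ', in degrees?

K_a = tan²(45° − φ/2) ⇒ 45° − φ/2 = arctan(√0.236) = 25.91°.
φ = 2(45° − 25.91°) = 38.18°.

38.2°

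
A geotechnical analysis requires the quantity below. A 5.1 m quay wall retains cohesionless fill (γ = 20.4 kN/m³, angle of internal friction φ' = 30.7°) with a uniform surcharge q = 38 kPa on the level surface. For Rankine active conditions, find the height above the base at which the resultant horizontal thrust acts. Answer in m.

2.06 m

K_a = 0.3240.
Triangular part P₁ = ½K_aγH² = 85.97 at H/3 = 1.700 m; rectangular part P₂ = K_a q H = 62.80 at H/2 = 2.550 m.
ȳ = (P₁·1.700 + P₂·2.550)/(P₁+P₂) = 2.059 m.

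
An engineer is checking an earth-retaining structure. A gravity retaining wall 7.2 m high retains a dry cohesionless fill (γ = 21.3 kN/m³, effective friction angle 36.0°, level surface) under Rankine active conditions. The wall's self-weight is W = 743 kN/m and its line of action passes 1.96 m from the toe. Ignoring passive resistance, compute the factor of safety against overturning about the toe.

4.23

K_a = tan²(45° − 36.0°/2) = 0.2596.
P_a = ½K_aγH² = 0.5×0.2596×21.3×7.2² = 143.3 kN/m, acting at H/3 = 2.400 m above the base.
Overturning moment M_o = P_a × H/3 = 143.3 × 2.400 = 344.0.
Resisting moment M_r = W × 1.96 = 743 × 1.96 = 1456.
FS_overturning = M_r/M_o = 1456/344.0 = 4.233.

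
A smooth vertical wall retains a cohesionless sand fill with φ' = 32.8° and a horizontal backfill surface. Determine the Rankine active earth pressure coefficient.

0.297

K_a = tan²(45° − φ/2) = tan²(28.60°) = 0.2973.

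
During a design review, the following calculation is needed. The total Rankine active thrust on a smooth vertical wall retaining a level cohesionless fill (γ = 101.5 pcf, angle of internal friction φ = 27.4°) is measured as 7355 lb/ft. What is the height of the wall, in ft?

K_a = 0.3697. P_a = ½ K_a γ H² ⇒ H = √(2P_a/(K_a γ)).
H = √(2×7355/(0.3697×101.5)) = 19.80 ft.

19.8 ft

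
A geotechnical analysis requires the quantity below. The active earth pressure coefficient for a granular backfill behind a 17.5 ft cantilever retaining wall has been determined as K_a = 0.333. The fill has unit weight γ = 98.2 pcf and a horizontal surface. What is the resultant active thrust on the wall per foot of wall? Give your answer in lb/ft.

5010 lb/ft

P = ½ K_a γ H² = 0.5 × 0.333 × 98.2 × 17.5² = 5007 lb/ft.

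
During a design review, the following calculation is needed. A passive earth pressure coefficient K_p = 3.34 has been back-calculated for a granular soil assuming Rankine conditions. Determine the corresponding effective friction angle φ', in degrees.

32.6°

K_p = (1+sin φ)/(1−sin φ) ⇒ sin φ = (K_p − 1)/(K_p + 1) = 0.5392.
φ = arcsin(0.5392) = 32.63°.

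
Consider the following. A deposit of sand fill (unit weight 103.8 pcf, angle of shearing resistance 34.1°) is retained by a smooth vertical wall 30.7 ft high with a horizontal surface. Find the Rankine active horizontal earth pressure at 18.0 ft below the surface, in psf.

526 psf

K_a = (1 − sin φ)/(1 + sin φ) = 0.2815.
σ_h = K_a γ z = 0.2815 × 103.8 × 18.0 = 526.0 psf.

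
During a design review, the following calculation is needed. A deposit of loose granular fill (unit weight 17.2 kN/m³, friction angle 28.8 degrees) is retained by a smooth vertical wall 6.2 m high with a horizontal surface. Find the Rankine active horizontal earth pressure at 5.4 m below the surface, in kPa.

32.5 kPa

K_a = (1 − sin φ)/(1 + sin φ) = 0.3498.
σ_h = K_a γ z = 0.3498 × 17.2 × 5.4 = 32.48 kPa.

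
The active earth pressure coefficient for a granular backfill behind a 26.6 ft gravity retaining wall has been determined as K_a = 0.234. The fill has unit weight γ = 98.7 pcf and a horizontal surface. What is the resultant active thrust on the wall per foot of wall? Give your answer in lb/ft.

8170 lb/ft

P = ½ K_a γ H² = 0.5 × 0.234 × 98.7 × 26.6² = 8171 lb/ft.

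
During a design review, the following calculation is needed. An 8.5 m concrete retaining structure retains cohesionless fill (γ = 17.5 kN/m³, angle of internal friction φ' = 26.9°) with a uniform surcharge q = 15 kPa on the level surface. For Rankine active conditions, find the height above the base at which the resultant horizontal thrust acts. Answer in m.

3.07 m

K_a = 0.3770.
Triangular part P₁ = ½K_aγH² = 238.3 at H/3 = 2.833 m; rectangular part P₂ = K_a q H = 48.07 at H/2 = 4.250 m.
ȳ = (P₁·2.833 + P₂·4.250)/(P₁+P₂) = 3.071 m.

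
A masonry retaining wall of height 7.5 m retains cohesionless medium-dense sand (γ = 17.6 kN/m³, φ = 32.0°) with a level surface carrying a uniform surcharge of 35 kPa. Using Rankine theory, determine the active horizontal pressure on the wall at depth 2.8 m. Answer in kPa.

25.9 kPa

K_a = (1 − sin φ)/(1 + sin φ) = 0.3073.
σ_v = γz + q = 17.6 × 2.8 + 35 = 84.28 kPa.
σ_h = K_a σ_v = 0.3073 × 84.28 = 25.90 kPa.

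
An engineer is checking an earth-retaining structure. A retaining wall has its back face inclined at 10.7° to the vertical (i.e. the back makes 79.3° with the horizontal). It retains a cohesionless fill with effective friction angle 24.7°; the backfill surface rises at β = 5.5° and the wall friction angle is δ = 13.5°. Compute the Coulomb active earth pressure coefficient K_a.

K_a = sin²(α+φ) / [sin²α · sin(α−δ) · (1 + √{sin(φ+δ)sin(φ−β) / (sin(α−δ)sin(α+β))})²].
With α = 79.3°, φ = 24.7°, δ = 13.5°, β = 5.5°: K_a = 0.4926.

0.493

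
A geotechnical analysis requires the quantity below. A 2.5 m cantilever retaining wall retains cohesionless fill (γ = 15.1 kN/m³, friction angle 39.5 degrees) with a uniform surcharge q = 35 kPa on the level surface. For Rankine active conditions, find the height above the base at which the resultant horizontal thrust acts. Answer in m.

1.10 m

K_a = 0.2224.
Triangular part P₁ = ½K_aγH² = 10.50 at H/3 = 0.8333 m; rectangular part P₂ = K_a q H = 19.46 at H/2 = 1.250 m.
ȳ = (P₁·0.8333 + P₂·1.250)/(P₁+P₂) = 1.104 m.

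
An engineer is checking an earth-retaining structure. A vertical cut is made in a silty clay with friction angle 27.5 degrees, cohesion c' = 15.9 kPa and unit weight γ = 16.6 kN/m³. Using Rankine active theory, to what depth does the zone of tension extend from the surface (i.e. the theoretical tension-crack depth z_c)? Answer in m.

3.16 m

K_a = tan²(45° − 27.5°/2) = 0.3682; √K_a = 0.6068.
The active pressure is zero where K_a γ z = 2c√K_a, so z_c = 2c/(γ√K_a) = 2×15.9/(16.6×0.6068) = 3.157 m.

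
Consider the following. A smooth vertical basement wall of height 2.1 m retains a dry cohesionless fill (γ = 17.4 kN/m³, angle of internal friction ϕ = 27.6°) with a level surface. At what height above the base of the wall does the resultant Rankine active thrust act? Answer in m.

0.700 m

K_a = 0.3668.
The pressure distribution is triangular, so the resultant acts at H/3 above the base = 2.1/3 = 0.7000 m.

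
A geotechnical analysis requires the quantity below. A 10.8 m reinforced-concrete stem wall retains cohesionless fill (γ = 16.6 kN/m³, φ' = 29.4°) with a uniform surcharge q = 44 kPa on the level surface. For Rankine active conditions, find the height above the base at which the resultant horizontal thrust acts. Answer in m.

K_a = 0.3415.
Triangular part P₁ = ½K_aγH² = 330.6 at H/3 = 3.600 m; rectangular part P₂ = K_a q H = 162.3 at H/2 = 5.400 m.
ȳ = (P₁·3.600 + P₂·5.400)/(P₁+P₂) = 4.193 m.

4.19 m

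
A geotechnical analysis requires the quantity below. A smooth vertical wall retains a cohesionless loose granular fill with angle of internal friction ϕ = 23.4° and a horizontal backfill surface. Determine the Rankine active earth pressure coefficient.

K_a = tan²(45° − φ/2) = tan²(33.30°) = 0.4315.

0.431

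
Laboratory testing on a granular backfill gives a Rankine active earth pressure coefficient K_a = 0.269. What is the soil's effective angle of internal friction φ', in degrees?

35.2°

K_a = tan²(45° − φ/2) ⇒ 45° − φ/2 = arctan(√0.269) = 27.41°.
φ = 2(45° − 27.41°) = 35.17°.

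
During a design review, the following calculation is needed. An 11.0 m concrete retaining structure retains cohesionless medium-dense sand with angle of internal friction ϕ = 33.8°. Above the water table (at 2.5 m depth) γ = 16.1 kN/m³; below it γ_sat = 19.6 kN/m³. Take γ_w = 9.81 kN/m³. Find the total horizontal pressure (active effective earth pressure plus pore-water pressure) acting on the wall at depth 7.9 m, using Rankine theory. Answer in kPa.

79.5 kPa

K_a = (1 − sin φ)/(1 + sin φ) = 0.2851.
γ' = 19.6 − 9.81 = 9.790 kN/m³.
Effective vertical stress at 7.9 m: σ'_v = 16.1×2.5 + 9.790×5.40 = 93.12 kPa.
σ'_h = K_a σ'_v = 0.2851 × 93.12 = 26.55 kPa; u = γ_w × 5.40 = 52.97 kPa.
Total σ_h = 26.55 + 52.97 = 79.52 kPa.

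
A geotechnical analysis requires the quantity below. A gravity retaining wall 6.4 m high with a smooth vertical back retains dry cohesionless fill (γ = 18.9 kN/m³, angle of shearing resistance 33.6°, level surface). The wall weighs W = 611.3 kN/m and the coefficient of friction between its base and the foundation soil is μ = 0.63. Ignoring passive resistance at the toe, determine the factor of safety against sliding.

K_a = tan²(45° − 33.6°/2) = 0.2875.
P_a = ½K_aγH² = 0.5×0.2875×18.9×6.4² = 111.3 kN/m, acting at H/3 = 2.133 m above the base.
FS_sliding = μW / P_a = 0.63×611.3 / 111.3 = 3.461.

3.46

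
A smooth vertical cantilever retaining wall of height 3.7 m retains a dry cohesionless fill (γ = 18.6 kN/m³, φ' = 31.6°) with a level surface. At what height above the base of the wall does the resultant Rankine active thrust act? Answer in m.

1.23 m

K_a = 0.3123.
The pressure distribution is triangular, so the resultant acts at H/3 above the base = 3.7/3 = 1.233 m.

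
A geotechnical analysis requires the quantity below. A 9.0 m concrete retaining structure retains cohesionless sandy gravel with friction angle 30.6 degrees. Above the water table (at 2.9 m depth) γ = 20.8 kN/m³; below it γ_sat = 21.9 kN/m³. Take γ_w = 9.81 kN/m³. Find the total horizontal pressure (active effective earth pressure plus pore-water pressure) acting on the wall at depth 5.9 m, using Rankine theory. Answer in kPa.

K_a = (1 − sin φ)/(1 + sin φ) = 0.3253.
γ' = 21.9 − 9.81 = 12.09 kN/m³.
Effective vertical stress at 5.9 m: σ'_v = 20.8×2.9 + 12.09×3.00 = 96.59 kPa.
σ'_h = K_a σ'_v = 0.3253 × 96.59 = 31.43 kPa; u = γ_w × 3.00 = 29.43 kPa.
Total σ_h = 31.43 + 29.43 = 60.86 kPa.

60.9 kPa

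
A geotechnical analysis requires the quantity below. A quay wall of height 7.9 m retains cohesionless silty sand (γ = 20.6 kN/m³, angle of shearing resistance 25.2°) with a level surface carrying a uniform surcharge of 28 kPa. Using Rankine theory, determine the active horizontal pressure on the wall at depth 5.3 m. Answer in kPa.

55.2 kPa

K_a = (1 − sin φ)/(1 + sin φ) = 0.4027.
σ_v = γz + q = 20.6 × 5.3 + 28 = 137.2 kPa.
σ_h = K_a σ_v = 0.4027 × 137.2 = 55.25 kPa.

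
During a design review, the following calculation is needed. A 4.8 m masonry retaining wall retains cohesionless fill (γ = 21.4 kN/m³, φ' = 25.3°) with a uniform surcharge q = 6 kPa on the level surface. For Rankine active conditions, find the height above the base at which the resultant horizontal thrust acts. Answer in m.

1.68 m

K_a = 0.4012.
Triangular part P₁ = ½K_aγH² = 98.90 at H/3 = 1.600 m; rectangular part P₂ = K_a q H = 11.55 at H/2 = 2.400 m.
ȳ = (P₁·1.600 + P₂·2.400)/(P₁+P₂) = 1.684 m.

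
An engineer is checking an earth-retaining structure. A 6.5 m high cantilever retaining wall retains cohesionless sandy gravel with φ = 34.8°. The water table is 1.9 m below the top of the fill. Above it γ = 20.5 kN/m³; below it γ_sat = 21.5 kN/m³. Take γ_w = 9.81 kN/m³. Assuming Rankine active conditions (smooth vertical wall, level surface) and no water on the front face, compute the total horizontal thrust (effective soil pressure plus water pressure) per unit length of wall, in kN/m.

197 kN/m

K_a = tan²(45° − φ/2) = 0.2733.
γ' = 21.5 − 9.81 = 11.69 kN/m³. Depth below WT = 4.6 m.
σ'_h at WT = K_a γ d_w = 10.65 kPa; at base = 10.65 + K_a γ' × 4.6 = 25.34 kPa.
P₁ (0–1.9 m) = ½×10.65×1.9 = 10.11. P₂ (1.9–6.5 m) = ½(10.65+25.34)×4.6 = 82.77.
P_w = ½ γ_w h₂² = 0.5×9.81×4.6² = 103.8. Total = 10.11+82.77+103.8 = 196.7 kN/m.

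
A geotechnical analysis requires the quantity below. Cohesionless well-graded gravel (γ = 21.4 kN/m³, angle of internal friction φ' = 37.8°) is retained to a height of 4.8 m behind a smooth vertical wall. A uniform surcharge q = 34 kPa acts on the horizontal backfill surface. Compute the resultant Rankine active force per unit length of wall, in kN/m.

98.3 kN/m

K_a = tan²(45° − φ/2) = 0.2400.
Soil triangle: ½ K_a γ H² = 0.5×0.2400×21.4×4.8² = 59.17 kN/m.
Surcharge rectangle: K_a q H = 0.2400×34×4.8 = 39.17 kN/m.
Total = 59.17 + 39.17 = 98.33 kN/m.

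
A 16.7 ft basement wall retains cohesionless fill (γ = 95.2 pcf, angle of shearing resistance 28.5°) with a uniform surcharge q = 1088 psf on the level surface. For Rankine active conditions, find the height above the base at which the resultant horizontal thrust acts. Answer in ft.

7.17 ft

K_a = 0.3540.
Triangular part P₁ = ½K_aγH² = 4699 at H/3 = 5.567 ft; rectangular part P₂ = K_a q H = 6431 at H/2 = 8.350 ft.
ȳ = (P₁·5.567 + P₂·8.350)/(P₁+P₂) = 7.175 ft.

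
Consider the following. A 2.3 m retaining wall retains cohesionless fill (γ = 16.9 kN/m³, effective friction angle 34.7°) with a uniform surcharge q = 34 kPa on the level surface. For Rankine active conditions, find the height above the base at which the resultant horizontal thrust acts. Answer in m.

1.01 m

K_a = 0.2745.
Triangular part P₁ = ½K_aγH² = 12.27 at H/3 = 0.7667 m; rectangular part P₂ = K_a q H = 21.46 at H/2 = 1.150 m.
ȳ = (P₁·0.7667 + P₂·1.150)/(P₁+P₂) = 1.011 m.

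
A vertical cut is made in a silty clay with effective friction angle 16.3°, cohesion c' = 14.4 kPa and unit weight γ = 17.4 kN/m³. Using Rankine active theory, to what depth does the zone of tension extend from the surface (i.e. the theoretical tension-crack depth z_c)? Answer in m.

2.21 m

K_a = tan²(45° − 16.3°/2) = 0.5617; √K_a = 0.7495.
The active pressure is zero where K_a γ z = 2c√K_a, so z_c = 2c/(γ√K_a) = 2×14.4/(17.4×0.7495) = 2.208 m.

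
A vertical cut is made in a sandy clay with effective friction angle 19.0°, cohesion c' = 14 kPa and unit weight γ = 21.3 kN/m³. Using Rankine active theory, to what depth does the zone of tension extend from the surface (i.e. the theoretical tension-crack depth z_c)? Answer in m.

K_a = tan²(45° − 19.0°/2) = 0.5088; √K_a = 0.7133.
The active pressure is zero where K_a γ z = 2c√K_a, so z_c = 2c/(γ√K_a) = 2×14/(21.3×0.7133) = 1.843 m.

1.84 m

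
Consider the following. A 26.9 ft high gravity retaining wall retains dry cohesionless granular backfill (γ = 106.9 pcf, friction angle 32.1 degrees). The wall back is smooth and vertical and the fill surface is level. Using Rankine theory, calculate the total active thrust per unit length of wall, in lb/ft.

K_a = tan²(45° − φ/2) = 0.3060.
P_a = ½ K_a γ H² = 0.5 × 0.3060 × 106.9 × 26.9² = 11830 lb/ft.

11800 lb/ft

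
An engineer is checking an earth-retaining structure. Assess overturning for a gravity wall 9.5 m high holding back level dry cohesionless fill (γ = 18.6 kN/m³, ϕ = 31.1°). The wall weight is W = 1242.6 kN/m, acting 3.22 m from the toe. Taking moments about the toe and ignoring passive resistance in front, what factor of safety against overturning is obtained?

4.72

K_a = tan²(45° − 31.1°/2) = 0.3188.
P_a = ½K_aγH² = 0.5×0.3188×18.6×9.5² = 267.6 kN/m, acting at H/3 = 3.167 m above the base.
Overturning moment M_o = P_a × H/3 = 267.6 × 3.167 = 847.3.
Resisting moment M_r = W × 3.22 = 1242.6 × 3.22 = 4001.
FS_overturning = M_r/M_o = 4001/847.3 = 4.722.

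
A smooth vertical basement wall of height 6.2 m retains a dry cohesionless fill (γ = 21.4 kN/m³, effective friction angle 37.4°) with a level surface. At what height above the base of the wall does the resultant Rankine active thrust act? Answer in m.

K_a = 0.2443.
The pressure distribution is triangular, so the resultant acts at H/3 above the base = 6.2/3 = 2.067 m.

2.07 m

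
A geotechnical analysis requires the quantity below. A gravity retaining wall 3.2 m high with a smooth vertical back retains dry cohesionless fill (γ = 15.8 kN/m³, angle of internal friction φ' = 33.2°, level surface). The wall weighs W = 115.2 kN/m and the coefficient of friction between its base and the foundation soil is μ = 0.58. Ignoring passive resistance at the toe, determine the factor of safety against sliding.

2.83

K_a = tan²(45° − 33.2°/2) = 0.2924.
P_a = ½K_aγH² = 0.5×0.2924×15.8×3.2² = 23.65 kN/m, acting at H/3 = 1.067 m above the base.
FS_sliding = μW / P_a = 0.58×115.2 / 23.65 = 2.825.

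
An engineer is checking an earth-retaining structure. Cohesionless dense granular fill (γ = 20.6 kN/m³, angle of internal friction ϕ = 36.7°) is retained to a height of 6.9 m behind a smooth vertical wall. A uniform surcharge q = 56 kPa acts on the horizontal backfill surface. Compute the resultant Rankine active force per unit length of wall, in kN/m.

221 kN/m

K_a = tan²(45° − φ/2) = 0.2519.
Soil triangle: ½ K_a γ H² = 0.5×0.2519×20.6×6.9² = 123.5 kN/m.
Surcharge rectangle: K_a q H = 0.2519×56×6.9 = 97.32 kN/m.
Total = 123.5 + 97.32 = 220.8 kN/m.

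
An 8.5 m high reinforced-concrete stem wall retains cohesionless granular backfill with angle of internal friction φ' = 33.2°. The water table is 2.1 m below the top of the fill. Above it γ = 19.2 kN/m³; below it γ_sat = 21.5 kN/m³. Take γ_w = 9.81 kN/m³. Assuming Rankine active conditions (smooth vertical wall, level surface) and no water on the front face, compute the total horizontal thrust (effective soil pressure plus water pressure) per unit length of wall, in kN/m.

359 kN/m

K_a = tan²(45° − φ/2) = 0.2924.
γ' = 21.5 − 9.81 = 11.69 kN/m³. Depth below WT = 6.4 m.
σ'_h at WT = K_a γ d_w = 11.79 kPa; at base = 11.79 + K_a γ' × 6.4 = 33.66 kPa.
P₁ (0–2.1 m) = ½×11.79×2.1 = 12.38. P₂ (2.1–8.5 m) = ½(11.79+33.66)×6.4 = 145.4.
P_w = ½ γ_w h₂² = 0.5×9.81×6.4² = 200.9. Total = 12.38+145.4+200.9 = 358.7 kN/m.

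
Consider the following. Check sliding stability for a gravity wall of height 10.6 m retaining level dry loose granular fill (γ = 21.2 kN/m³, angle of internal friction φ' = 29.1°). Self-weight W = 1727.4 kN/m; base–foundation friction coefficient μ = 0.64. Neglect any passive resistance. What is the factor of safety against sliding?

2.69

K_a = tan²(45° − 29.1°/2) = 0.3456.
P_a = ½K_aγH² = 0.5×0.3456×21.2×10.6² = 411.6 kN/m, acting at H/3 = 3.533 m above the base.
FS_sliding = μW / P_a = 0.64×1727.4 / 411.6 = 2.686.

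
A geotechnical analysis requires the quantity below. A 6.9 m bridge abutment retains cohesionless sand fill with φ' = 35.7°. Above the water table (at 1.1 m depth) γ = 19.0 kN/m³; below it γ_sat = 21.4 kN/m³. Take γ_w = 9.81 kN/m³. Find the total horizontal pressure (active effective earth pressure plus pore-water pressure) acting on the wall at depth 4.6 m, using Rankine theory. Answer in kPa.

50.5 kPa

K_a = (1 − sin φ)/(1 + sin φ) = 0.2630.
γ' = 21.4 − 9.81 = 11.59 kN/m³.
Effective vertical stress at 4.6 m: σ'_v = 19.0×1.1 + 11.59×3.50 = 61.46 kPa.
σ'_h = K_a σ'_v = 0.2630 × 61.46 = 16.16 kPa; u = γ_w × 3.50 = 34.34 kPa.
Total σ_h = 16.16 + 34.34 = 50.50 kPa.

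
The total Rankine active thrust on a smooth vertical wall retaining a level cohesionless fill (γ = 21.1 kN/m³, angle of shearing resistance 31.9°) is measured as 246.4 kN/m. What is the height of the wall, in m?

8.70 m

K_a = 0.3085. P_a = ½ K_a γ H² ⇒ H = √(2P_a/(K_a γ)).
H = √(2×246.4/(0.3085×21.1)) = 8.701 m.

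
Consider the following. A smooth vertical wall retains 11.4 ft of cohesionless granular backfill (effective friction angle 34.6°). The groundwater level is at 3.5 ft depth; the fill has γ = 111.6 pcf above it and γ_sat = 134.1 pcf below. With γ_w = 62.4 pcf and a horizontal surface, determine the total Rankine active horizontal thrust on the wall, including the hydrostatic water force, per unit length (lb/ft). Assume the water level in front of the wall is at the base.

3600 lb/ft

K_a = tan²(45° − φ/2) = 0.2756.
γ' = 134.1 − 62.4 = 71.70 pcf. Depth below WT = 7.9 ft.
σ'_h at WT = K_a γ d_w = 107.7 psf; at base = 107.7 + K_a γ' × 7.9 = 263.8 psf.
P₁ (0–3.5 ft) = ½×107.7×3.5 = 188.4. P₂ (3.5–11.4 ft) = ½(107.7+263.8)×7.9 = 1467.
P_w = ½ γ_w h₂² = 0.5×62.4×7.9² = 1947. Total = 188.4+1467+1947 = 3603 lb/ft.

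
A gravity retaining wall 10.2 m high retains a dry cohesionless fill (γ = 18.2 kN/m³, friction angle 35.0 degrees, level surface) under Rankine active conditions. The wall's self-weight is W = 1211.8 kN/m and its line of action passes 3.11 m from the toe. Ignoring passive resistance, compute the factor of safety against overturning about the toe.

4.32

K_a = tan²(45° − 35.0°/2) = 0.2710.
P_a = ½K_aγH² = 0.5×0.2710×18.2×10.2² = 256.6 kN/m, acting at H/3 = 3.400 m above the base.
Overturning moment M_o = P_a × H/3 = 256.6 × 3.400 = 872.3.
Resisting moment M_r = W × 3.11 = 1211.8 × 3.11 = 3769.
FS_overturning = M_r/M_o = 3769/872.3 = 4.320.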